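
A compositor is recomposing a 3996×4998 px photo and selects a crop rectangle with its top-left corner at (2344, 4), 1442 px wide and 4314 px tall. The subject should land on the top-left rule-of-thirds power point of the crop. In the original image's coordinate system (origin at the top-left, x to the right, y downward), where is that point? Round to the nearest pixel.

One third of the crop width 1442 is 480.67 px.
One third of the crop height 4314 is 1438.00 px.
The top-left point is one-third across and one-third down within the crop:
x = 2344 + 1 × 480.67 ≈ 2825; y = 4 + 1 × 1438.00 ≈ 1442.

x = 2825 px, y = 1442 px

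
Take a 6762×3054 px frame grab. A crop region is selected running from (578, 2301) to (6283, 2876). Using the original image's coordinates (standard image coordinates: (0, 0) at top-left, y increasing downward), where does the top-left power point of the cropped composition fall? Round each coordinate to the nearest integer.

(2480, 2493)

Crop width = 6283 − 578 = 5705 px; one third is 1901.67 px.
Crop height = 2876 − 2301 = 575 px; one third is 191.67 px.
The top-left point is one-third across and one-third down within the crop:
x = 578 + 1 × 1901.67 ≈ 2480; y = 2301 + 1 × 191.67 ≈ 2493.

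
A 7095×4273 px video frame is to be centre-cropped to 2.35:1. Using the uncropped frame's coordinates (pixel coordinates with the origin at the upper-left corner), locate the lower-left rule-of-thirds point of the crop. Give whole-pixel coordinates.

x = 2365 px, y = 2640 px

7095/4273 < 2.35/1, so the 2.35:1 crop keeps the full width 7095 and trims height to 7095 × 1/2.35 = 3019.15 px.
Top offset = (4273 − 3019.15)/2 = 626.93 px; left offset = 0.
Lower-left is one-third across and two-thirds down within the crop:
x = 0.00 + 1 × 7095.00/3 ≈ 2365; y = 626.93 + 2 × 3019.15/3 ≈ 2640.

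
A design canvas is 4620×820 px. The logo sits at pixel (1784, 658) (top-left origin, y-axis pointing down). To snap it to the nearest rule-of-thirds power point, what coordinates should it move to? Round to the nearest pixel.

x = 1540 px, y = 547 px

Third lines: x ∈ {1540, 3080}, y ∈ {273, 547}.
1784 is closer to x = 1540; 658 is closer to y = 547.
So the nearest intersection is the lower-left power point.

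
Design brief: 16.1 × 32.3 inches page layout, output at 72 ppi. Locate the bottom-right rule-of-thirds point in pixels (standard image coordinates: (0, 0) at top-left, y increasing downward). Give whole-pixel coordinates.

In pixels the canvas is 16.1 × 72 = 1159.2 wide and 32.3 × 72 = 2325.6 tall.
The bottom-right point is two-thirds across and two-thirds down:
x = 2 × 1159.2/3 ≈ 773; y = 2 × 2325.6/3 ≈ 1550.

(773, 1550)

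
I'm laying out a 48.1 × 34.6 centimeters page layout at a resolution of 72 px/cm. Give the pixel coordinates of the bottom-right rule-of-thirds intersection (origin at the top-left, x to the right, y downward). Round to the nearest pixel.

(2309, 1661)

In pixels the canvas is 48.1 × 72 = 3463.2 wide and 34.6 × 72 = 2491.2 tall.
The bottom-right point is two-thirds across and two-thirds down:
x = 2 × 3463.2/3 ≈ 2309; y = 2 × 2491.2/3 ≈ 1661.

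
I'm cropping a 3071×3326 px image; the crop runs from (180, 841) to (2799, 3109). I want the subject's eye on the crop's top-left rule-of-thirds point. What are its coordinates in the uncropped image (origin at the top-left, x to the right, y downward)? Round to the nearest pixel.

Crop width = 2799 − 180 = 2619 px; one third is 873.00 px.
Crop height = 3109 − 841 = 2268 px; one third is 756.00 px.
The top-left point is one-third across and one-third down within the crop:
x = 180 + 1 × 873.00 ≈ 1053; y = 841 + 1 × 756.00 ≈ 1597.

x = 1053 px, y = 1597 px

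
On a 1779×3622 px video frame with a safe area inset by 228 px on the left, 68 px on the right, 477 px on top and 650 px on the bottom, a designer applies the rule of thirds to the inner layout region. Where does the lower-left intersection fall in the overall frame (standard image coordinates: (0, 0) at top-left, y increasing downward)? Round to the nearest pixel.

Content width = 1779 − 228 − 68 = 1483 px; content height = 3622 − 477 − 650 = 2495 px.
Lower-left is one-third across and two-thirds down within the inner layout region.
x = 228 + 1 × 1483/3 = 228 + 494.33 ≈ 722
y = 477 + 2 × 2495/3 = 477 + 1663.33 ≈ 2140

x = 722 px, y = 2140 px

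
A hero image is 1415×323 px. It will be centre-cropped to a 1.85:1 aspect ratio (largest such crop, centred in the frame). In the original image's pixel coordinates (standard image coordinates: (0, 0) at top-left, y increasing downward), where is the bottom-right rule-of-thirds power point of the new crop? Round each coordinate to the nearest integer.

(807, 215)

1415/323 > 1.85/1, so the 1.85:1 crop keeps the full height 323 and trims width to 323 × 1.85/1 = 597.55 px.
Left offset = (1415 − 597.55)/2 = 408.72 px; top offset = 0.
Bottom-right is two-thirds across and two-thirds down within the crop:
x = 408.72 + 2 × 597.55/3 ≈ 807; y = 0.00 + 2 × 323.00/3 ≈ 215.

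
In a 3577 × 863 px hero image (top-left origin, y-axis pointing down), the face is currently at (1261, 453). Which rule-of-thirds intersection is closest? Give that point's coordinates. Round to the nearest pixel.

x = 1192 px, y = 575 px

Third lines: x ∈ {1192, 2385}, y ∈ {288, 575}.
1261 is closer to x = 1192; 453 is closer to y = 575.
So the nearest intersection is the lower-left power point.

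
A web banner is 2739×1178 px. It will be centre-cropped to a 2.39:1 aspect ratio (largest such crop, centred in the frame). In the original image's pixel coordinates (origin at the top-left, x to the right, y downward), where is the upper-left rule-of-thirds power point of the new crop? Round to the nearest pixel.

x = 913 px, y = 398 px

2739/1178 < 2.39/1, so the 2.39:1 crop keeps the full width 2739 and trims height to 2739 × 1/2.39 = 1146.03 px.
Top offset = (1178 − 1146.03)/2 = 15.99 px; left offset = 0.
Upper-left is one-third across and one-third down within the crop:
x = 0.00 + 1 × 2739.00/3 ≈ 913; y = 15.99 + 1 × 1146.03/3 ≈ 398.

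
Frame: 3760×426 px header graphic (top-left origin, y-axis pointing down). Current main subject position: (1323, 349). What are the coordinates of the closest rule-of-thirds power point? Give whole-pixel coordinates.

Third lines: x ∈ {1253, 2507}, y ∈ {142, 284}.
1323 is closer to x = 1253; 349 is closer to y = 284.
So the nearest intersection is the lower-left power point.

(1253, 284)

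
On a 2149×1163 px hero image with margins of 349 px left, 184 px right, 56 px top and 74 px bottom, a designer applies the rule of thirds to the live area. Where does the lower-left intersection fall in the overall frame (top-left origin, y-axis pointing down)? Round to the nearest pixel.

Content width = 2149 − 349 − 184 = 1616 px; content height = 1163 − 56 − 74 = 1033 px.
Lower-left is one-third across and two-thirds down within the live area.
x = 349 + 1 × 1616/3 = 349 + 538.67 ≈ 888
y = 56 + 2 × 1033/3 = 56 + 688.67 ≈ 745

(888, 745)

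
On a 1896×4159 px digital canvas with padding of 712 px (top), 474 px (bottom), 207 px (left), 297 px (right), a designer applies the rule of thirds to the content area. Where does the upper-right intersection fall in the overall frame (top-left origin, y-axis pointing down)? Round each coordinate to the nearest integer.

Content width = 1896 − 207 − 297 = 1392 px; content height = 4159 − 712 − 474 = 2973 px.
Upper-right is two-thirds across and one-third down within the content area.
x = 207 + 2 × 1392/3 = 207 + 928.00 ≈ 1135
y = 712 + 1 × 2973/3 = 712 + 991.00 ≈ 1703

(1135, 1703)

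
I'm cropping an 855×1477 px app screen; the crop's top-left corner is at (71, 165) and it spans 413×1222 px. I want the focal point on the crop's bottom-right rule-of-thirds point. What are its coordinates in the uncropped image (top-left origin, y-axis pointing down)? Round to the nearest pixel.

One third of the crop width 413 is 137.67 px.
One third of the crop height 1222 is 407.33 px.
The bottom-right point is two-thirds across and two-thirds down within the crop:
x = 71 + 2 × 137.67 ≈ 346; y = 165 + 2 × 407.33 ≈ 980.

(346, 980)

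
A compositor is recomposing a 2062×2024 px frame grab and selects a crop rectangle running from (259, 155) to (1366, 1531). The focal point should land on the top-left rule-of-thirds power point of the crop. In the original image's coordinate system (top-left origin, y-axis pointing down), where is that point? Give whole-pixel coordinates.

Crop width = 1366 − 259 = 1107 px; one third is 369.00 px.
Crop height = 1531 − 155 = 1376 px; one third is 458.67 px.
The top-left point is one-third across and one-third down within the crop:
x = 259 + 1 × 369.00 ≈ 628; y = 155 + 1 × 458.67 ≈ 614.

(628, 614)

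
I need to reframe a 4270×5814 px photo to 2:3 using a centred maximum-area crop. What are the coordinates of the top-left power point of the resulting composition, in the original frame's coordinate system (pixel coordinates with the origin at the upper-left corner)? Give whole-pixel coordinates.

x = 1489 px, y = 1938 px

4270/5814 > 2/3, so the 2:3 crop keeps the full height 5814 and trims width to 5814 × 2/3 = 3876.00 px.
Left offset = (4270 − 3876.00)/2 = 197.00 px; top offset = 0.
Top-left is one-third across and one-third down within the crop:
x = 197.00 + 1 × 3876.00/3 ≈ 1489; y = 0.00 + 1 × 5814.00/3 ≈ 1938.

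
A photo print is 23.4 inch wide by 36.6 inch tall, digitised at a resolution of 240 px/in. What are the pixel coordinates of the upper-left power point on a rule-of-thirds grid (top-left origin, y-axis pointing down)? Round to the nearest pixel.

(1872, 2928)

In pixels the canvas is 23.4 × 240 = 5616 wide and 36.6 × 240 = 8784 tall.
The upper-left point is one-third across and one-third down:
x = 1 × 5616/3 ≈ 1872; y = 1 × 8784/3 ≈ 2928.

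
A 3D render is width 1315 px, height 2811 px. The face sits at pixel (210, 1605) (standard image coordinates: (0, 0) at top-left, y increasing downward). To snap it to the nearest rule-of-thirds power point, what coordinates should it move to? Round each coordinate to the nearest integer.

x = 438 px, y = 1874 px

Third lines: x ∈ {438, 877}, y ∈ {937, 1874}.
210 is closer to x = 438; 1605 is closer to y = 1874.
So the nearest intersection is the lower-left power point.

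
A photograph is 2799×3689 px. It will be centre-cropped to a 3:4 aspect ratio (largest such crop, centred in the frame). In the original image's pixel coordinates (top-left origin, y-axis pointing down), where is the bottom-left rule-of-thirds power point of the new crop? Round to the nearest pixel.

(938, 2459)

2799/3689 > 3/4, so the 3:4 crop keeps the full height 3689 and trims width to 3689 × 3/4 = 2766.75 px.
Left offset = (2799 − 2766.75)/2 = 16.12 px; top offset = 0.
Bottom-left is one-third across and two-thirds down within the crop:
x = 16.12 + 1 × 2766.75/3 ≈ 938; y = 0.00 + 2 × 3689.00/3 ≈ 2459.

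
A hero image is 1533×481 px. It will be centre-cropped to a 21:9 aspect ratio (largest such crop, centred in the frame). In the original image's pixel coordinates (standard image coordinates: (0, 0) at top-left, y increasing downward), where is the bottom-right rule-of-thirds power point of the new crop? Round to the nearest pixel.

1533/481 > 21/9, so the 21:9 crop keeps the full height 481 and trims width to 481 × 21/9 = 1122.33 px.
Left offset = (1533 − 1122.33)/2 = 205.33 px; top offset = 0.
Bottom-right is two-thirds across and two-thirds down within the crop:
x = 205.33 + 2 × 1122.33/3 ≈ 954; y = 0.00 + 2 × 481.00/3 ≈ 321.

(954, 321)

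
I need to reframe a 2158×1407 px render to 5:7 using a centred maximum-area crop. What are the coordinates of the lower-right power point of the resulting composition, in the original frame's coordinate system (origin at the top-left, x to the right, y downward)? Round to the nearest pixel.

2158/1407 > 5/7, so the 5:7 crop keeps the full height 1407 and trims width to 1407 × 5/7 = 1005.00 px.
Left offset = (2158 − 1005.00)/2 = 576.50 px; top offset = 0.
Lower-right is two-thirds across and two-thirds down within the crop:
x = 576.50 + 2 × 1005.00/3 ≈ 1247; y = 0.00 + 2 × 1407.00/3 ≈ 938.

x = 1247 px, y = 938 px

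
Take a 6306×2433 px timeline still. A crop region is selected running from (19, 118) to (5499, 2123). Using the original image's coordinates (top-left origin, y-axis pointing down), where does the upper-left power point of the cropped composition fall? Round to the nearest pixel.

Crop width = 5499 − 19 = 5480 px; one third is 1826.67 px.
Crop height = 2123 − 118 = 2005 px; one third is 668.33 px.
The upper-left point is one-third across and one-third down within the crop:
x = 19 + 1 × 1826.67 ≈ 1846; y = 118 + 1 × 668.33 ≈ 786.

(1846, 786)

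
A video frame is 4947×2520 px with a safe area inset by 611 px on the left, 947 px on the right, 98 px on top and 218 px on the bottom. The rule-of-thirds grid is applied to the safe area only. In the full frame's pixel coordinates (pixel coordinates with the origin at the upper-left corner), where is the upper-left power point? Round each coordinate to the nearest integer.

Content width = 4947 − 611 − 947 = 3389 px; content height = 2520 − 98 − 218 = 2204 px.
Upper-left is one-third across and one-third down within the safe area.
x = 611 + 1 × 3389/3 = 611 + 1129.67 ≈ 1741
y = 98 + 1 × 2204/3 = 98 + 734.67 ≈ 833

(1741, 833)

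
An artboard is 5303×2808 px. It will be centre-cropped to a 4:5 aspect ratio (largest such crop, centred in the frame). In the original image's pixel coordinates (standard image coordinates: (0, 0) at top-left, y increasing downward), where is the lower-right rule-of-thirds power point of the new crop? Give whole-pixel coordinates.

x = 3026 px, y = 1872 px

5303/2808 > 4/5, so the 4:5 crop keeps the full height 2808 and trims width to 2808 × 4/5 = 2246.40 px.
Left offset = (5303 − 2246.40)/2 = 1528.30 px; top offset = 0.
Lower-right is two-thirds across and two-thirds down within the crop:
x = 1528.30 + 2 × 2246.40/3 ≈ 3026; y = 0.00 + 2 × 2808.00/3 ≈ 1872.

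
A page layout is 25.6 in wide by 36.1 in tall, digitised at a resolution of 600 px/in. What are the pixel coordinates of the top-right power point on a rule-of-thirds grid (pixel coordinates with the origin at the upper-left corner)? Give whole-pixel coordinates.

In pixels the canvas is 25.6 × 600 = 15360 wide and 36.1 × 600 = 21660 tall.
The top-right point is two-thirds across and one-third down:
x = 2 × 15360/3 ≈ 10240; y = 1 × 21660/3 ≈ 7220.

(10240, 7220)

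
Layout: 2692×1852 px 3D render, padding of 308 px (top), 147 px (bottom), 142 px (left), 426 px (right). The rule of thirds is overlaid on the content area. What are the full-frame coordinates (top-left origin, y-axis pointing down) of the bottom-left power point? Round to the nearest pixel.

Content width = 2692 − 142 − 426 = 2124 px; content height = 1852 − 308 − 147 = 1397 px.
Bottom-left is one-third across and two-thirds down within the content area.
x = 142 + 1 × 2124/3 = 142 + 708.00 ≈ 850
y = 308 + 2 × 1397/3 = 308 + 931.33 ≈ 1239

x = 850 px, y = 1239 px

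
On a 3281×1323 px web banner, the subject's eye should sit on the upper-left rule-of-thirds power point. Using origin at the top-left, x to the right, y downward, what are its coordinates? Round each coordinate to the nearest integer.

(1094, 441)

The upper-left point sits one-third of the way across and one-third of the way down.
x = 1 × 3281/3 ≈ 1094; y = 1 × 1323/3 ≈ 441.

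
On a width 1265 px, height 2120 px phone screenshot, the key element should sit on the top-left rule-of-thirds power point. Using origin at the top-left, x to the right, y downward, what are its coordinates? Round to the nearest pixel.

The top-left point sits one-third of the way across and one-third of the way down.
x = 1 × 1265/3 ≈ 422; y = 1 × 2120/3 ≈ 707.

x = 422 px, y = 707 px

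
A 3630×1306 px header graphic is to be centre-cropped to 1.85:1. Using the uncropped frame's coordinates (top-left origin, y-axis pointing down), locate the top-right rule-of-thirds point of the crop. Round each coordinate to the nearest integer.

(2218, 435)

3630/1306 > 1.85/1, so the 1.85:1 crop keeps the full height 1306 and trims width to 1306 × 1.85/1 = 2416.10 px.
Left offset = (3630 − 2416.10)/2 = 606.95 px; top offset = 0.
Top-right is two-thirds across and one-third down within the crop:
x = 606.95 + 2 × 2416.10/3 ≈ 2218; y = 0.00 + 1 × 1306.00/3 ≈ 435.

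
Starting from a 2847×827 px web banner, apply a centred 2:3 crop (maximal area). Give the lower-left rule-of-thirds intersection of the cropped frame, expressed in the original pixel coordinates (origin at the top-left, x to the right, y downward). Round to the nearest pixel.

2847/827 > 2/3, so the 2:3 crop keeps the full height 827 and trims width to 827 × 2/3 = 551.33 px.
Left offset = (2847 − 551.33)/2 = 1147.83 px; top offset = 0.
Lower-left is one-third across and two-thirds down within the crop:
x = 1147.83 + 1 × 551.33/3 ≈ 1332; y = 0.00 + 2 × 827.00/3 ≈ 551.

(1332, 551)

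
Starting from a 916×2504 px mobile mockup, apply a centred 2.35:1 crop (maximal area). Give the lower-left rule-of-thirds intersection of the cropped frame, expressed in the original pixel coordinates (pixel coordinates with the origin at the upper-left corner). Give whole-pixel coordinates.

(305, 1317)

916/2504 < 2.35/1, so the 2.35:1 crop keeps the full width 916 and trims height to 916 × 1/2.35 = 389.79 px.
Top offset = (2504 − 389.79)/2 = 1057.11 px; left offset = 0.
Lower-left is one-third across and two-thirds down within the crop:
x = 0.00 + 1 × 916.00/3 ≈ 305; y = 1057.11 + 2 × 389.79/3 ≈ 1317.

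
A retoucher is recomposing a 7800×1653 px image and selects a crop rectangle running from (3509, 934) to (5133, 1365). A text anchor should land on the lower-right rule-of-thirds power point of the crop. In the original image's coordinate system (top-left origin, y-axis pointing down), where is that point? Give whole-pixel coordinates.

Crop width = 5133 − 3509 = 1624 px; one third is 541.33 px.
Crop height = 1365 − 934 = 431 px; one third is 143.67 px.
The lower-right point is two-thirds across and two-thirds down within the crop:
x = 3509 + 2 × 541.33 ≈ 4592; y = 934 + 2 × 143.67 ≈ 1221.

(4592, 1221)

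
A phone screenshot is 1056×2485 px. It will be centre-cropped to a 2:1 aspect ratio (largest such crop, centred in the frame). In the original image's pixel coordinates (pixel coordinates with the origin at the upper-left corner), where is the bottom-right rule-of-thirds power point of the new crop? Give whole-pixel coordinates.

(704, 1331)

1056/2485 < 2/1, so the 2:1 crop keeps the full width 1056 and trims height to 1056 × 1/2 = 528.00 px.
Top offset = (2485 − 528.00)/2 = 978.50 px; left offset = 0.
Bottom-right is two-thirds across and two-thirds down within the crop:
x = 0.00 + 2 × 1056.00/3 ≈ 704; y = 978.50 + 2 × 528.00/3 ≈ 1331.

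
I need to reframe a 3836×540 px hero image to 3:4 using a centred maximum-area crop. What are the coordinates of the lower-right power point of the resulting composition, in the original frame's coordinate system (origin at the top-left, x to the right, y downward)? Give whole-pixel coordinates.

3836/540 > 3/4, so the 3:4 crop keeps the full height 540 and trims width to 540 × 3/4 = 405.00 px.
Left offset = (3836 − 405.00)/2 = 1715.50 px; top offset = 0.
Lower-right is two-thirds across and two-thirds down within the crop:
x = 1715.50 + 2 × 405.00/3 ≈ 1986; y = 0.00 + 2 × 540.00/3 ≈ 360.

x = 1986 px, y = 360 px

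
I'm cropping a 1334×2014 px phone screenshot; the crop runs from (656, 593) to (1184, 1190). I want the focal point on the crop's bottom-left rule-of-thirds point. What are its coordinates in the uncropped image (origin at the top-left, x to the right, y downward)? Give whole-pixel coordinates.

Crop width = 1184 − 656 = 528 px; one third is 176.00 px.
Crop height = 1190 − 593 = 597 px; one third is 199.00 px.
The bottom-left point is one-third across and two-thirds down within the crop:
x = 656 + 1 × 176.00 ≈ 832; y = 593 + 2 × 199.00 ≈ 991.

(832, 991)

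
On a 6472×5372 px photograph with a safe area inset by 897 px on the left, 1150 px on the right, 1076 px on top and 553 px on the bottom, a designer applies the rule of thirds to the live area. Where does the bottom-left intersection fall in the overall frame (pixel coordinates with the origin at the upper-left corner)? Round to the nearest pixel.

Content width = 6472 − 897 − 1150 = 4425 px; content height = 5372 − 1076 − 553 = 3743 px.
Bottom-left is one-third across and two-thirds down within the live area.
x = 897 + 1 × 4425/3 = 897 + 1475.00 ≈ 2372
y = 1076 + 2 × 3743/3 = 1076 + 2495.33 ≈ 3571

x = 2372 px, y = 3571 px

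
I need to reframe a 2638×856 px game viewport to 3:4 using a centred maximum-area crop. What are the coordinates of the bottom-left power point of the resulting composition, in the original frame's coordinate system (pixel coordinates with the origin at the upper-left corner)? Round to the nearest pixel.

2638/856 > 3/4, so the 3:4 crop keeps the full height 856 and trims width to 856 × 3/4 = 642.00 px.
Left offset = (2638 − 642.00)/2 = 998.00 px; top offset = 0.
Bottom-left is one-third across and two-thirds down within the crop:
x = 998.00 + 1 × 642.00/3 ≈ 1212; y = 0.00 + 2 × 856.00/3 ≈ 571.

(1212, 571)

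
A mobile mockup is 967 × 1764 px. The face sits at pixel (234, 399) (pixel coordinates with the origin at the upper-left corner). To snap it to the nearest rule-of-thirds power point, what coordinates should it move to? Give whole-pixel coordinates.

Third lines: x ∈ {322, 645}, y ∈ {588, 1176}.
234 is closer to x = 322; 399 is closer to y = 588.
So the nearest intersection is the upper-left power point.

x = 322 px, y = 588 px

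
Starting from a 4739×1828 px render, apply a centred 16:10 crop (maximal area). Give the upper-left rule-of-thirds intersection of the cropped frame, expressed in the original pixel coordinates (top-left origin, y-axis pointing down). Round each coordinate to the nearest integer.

4739/1828 > 16/10, so the 16:10 crop keeps the full height 1828 and trims width to 1828 × 16/10 = 2924.80 px.
Left offset = (4739 − 2924.80)/2 = 907.10 px; top offset = 0.
Upper-left is one-third across and one-third down within the crop:
x = 907.10 + 1 × 2924.80/3 ≈ 1882; y = 0.00 + 1 × 1828.00/3 ≈ 609.

(1882, 609)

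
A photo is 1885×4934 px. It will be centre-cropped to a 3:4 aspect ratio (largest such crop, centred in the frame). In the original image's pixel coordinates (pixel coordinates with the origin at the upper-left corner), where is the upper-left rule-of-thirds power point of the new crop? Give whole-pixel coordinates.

1885/4934 < 3/4, so the 3:4 crop keeps the full width 1885 and trims height to 1885 × 4/3 = 2513.33 px.
Top offset = (4934 − 2513.33)/2 = 1210.33 px; left offset = 0.
Upper-left is one-third across and one-third down within the crop:
x = 0.00 + 1 × 1885.00/3 ≈ 628; y = 1210.33 + 1 × 2513.33/3 ≈ 2048.

(628, 2048)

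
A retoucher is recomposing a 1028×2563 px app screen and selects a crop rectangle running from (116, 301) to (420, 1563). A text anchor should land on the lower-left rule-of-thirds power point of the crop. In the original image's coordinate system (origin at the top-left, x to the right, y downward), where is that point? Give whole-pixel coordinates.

x = 217 px, y = 1142 px

Crop width = 420 − 116 = 304 px; one third is 101.33 px.
Crop height = 1563 − 301 = 1262 px; one third is 420.67 px.
The lower-left point is one-third across and two-thirds down within the crop:
x = 116 + 1 × 101.33 ≈ 217; y = 301 + 2 × 420.67 ≈ 1142.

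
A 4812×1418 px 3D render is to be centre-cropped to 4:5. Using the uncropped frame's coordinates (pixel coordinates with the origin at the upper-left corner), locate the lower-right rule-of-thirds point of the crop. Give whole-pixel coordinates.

(2595, 945)

4812/1418 > 4/5, so the 4:5 crop keeps the full height 1418 and trims width to 1418 × 4/5 = 1134.40 px.
Left offset = (4812 − 1134.40)/2 = 1838.80 px; top offset = 0.
Lower-right is two-thirds across and two-thirds down within the crop:
x = 1838.80 + 2 × 1134.40/3 ≈ 2595; y = 0.00 + 2 × 1418.00/3 ≈ 945.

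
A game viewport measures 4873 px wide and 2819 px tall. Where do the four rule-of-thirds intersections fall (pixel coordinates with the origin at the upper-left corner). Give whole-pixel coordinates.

(1624, 940), (3249, 940), (1624, 1879), (3249, 1879)

One third of 4873 is 1624.33; one third of 2819 is 939.67.
Vertical third lines at x = 1624 and x = 3249; horizontal third lines at y = 940 and y = 1879.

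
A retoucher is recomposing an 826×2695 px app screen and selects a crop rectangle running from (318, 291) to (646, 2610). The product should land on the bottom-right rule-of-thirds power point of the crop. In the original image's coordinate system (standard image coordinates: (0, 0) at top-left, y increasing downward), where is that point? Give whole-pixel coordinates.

Crop width = 646 − 318 = 328 px; one third is 109.33 px.
Crop height = 2610 − 291 = 2319 px; one third is 773.00 px.
The bottom-right point is two-thirds across and two-thirds down within the crop:
x = 318 + 2 × 109.33 ≈ 537; y = 291 + 2 × 773.00 ≈ 1837.

x = 537 px, y = 1837 px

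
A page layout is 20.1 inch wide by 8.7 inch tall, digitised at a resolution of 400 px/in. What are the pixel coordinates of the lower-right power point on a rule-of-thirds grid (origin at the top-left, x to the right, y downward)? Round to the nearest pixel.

In pixels the canvas is 20.1 × 400 = 8040 wide and 8.7 × 400 = 3480 tall.
The lower-right point is two-thirds across and two-thirds down:
x = 2 × 8040/3 ≈ 5360; y = 2 × 3480/3 ≈ 2320.

x = 5360 px, y = 2320 px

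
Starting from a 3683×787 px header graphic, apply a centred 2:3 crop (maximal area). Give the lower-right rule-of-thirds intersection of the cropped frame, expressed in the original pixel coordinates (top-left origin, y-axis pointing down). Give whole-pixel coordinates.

3683/787 > 2/3, so the 2:3 crop keeps the full height 787 and trims width to 787 × 2/3 = 524.67 px.
Left offset = (3683 − 524.67)/2 = 1579.17 px; top offset = 0.
Lower-right is two-thirds across and two-thirds down within the crop:
x = 1579.17 + 2 × 524.67/3 ≈ 1929; y = 0.00 + 2 × 787.00/3 ≈ 525.

x = 1929 px, y = 525 px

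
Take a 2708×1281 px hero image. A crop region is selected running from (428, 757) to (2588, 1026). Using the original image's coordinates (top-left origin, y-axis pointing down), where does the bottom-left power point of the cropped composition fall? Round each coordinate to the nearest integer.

Crop width = 2588 − 428 = 2160 px; one third is 720.00 px.
Crop height = 1026 − 757 = 269 px; one third is 89.67 px.
The bottom-left point is one-third across and two-thirds down within the crop:
x = 428 + 1 × 720.00 ≈ 1148; y = 757 + 2 × 89.67 ≈ 936.

(1148, 936)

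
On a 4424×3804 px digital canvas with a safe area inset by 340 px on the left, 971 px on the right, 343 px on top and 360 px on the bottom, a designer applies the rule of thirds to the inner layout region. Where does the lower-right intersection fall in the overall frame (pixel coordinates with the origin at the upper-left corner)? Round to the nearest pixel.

Content width = 4424 − 340 − 971 = 3113 px; content height = 3804 − 343 − 360 = 3101 px.
Lower-right is two-thirds across and two-thirds down within the inner layout region.
x = 340 + 2 × 3113/3 = 340 + 2075.33 ≈ 2415
y = 343 + 2 × 3101/3 = 343 + 2067.33 ≈ 2410

x = 2415 px, y = 2410 px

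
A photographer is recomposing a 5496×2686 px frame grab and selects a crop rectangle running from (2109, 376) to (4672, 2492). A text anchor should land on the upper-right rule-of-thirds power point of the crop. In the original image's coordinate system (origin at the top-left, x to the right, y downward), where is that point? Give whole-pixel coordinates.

Crop width = 4672 − 2109 = 2563 px; one third is 854.33 px.
Crop height = 2492 − 376 = 2116 px; one third is 705.33 px.
The upper-right point is two-thirds across and one-third down within the crop:
x = 2109 + 2 × 854.33 ≈ 3818; y = 376 + 1 × 705.33 ≈ 1081.

x = 3818 px, y = 1081 px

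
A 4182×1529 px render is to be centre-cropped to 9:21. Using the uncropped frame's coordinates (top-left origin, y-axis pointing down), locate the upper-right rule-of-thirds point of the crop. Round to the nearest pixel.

4182/1529 > 9/21, so the 9:21 crop keeps the full height 1529 and trims width to 1529 × 9/21 = 655.29 px.
Left offset = (4182 − 655.29)/2 = 1763.36 px; top offset = 0.
Upper-right is two-thirds across and one-third down within the crop:
x = 1763.36 + 2 × 655.29/3 ≈ 2200; y = 0.00 + 1 × 1529.00/3 ≈ 510.

x = 2200 px, y = 510 px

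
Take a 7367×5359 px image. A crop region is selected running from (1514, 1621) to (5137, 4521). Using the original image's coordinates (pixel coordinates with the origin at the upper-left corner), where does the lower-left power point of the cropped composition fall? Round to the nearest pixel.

x = 2722 px, y = 3554 px

Crop width = 5137 − 1514 = 3623 px; one third is 1207.67 px.
Crop height = 4521 − 1621 = 2900 px; one third is 966.67 px.
The lower-left point is one-third across and two-thirds down within the crop:
x = 1514 + 1 × 1207.67 ≈ 2722; y = 1621 + 2 × 966.67 ≈ 3554.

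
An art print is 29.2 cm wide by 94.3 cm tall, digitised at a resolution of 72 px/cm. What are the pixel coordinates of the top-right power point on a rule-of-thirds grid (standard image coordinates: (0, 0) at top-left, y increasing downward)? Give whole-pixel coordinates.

(1402, 2263)

In pixels the canvas is 29.2 × 72 = 2102.4 wide and 94.3 × 72 = 6789.6 tall.
The top-right point is two-thirds across and one-third down:
x = 2 × 2102.4/3 ≈ 1402; y = 1 × 6789.6/3 ≈ 2263.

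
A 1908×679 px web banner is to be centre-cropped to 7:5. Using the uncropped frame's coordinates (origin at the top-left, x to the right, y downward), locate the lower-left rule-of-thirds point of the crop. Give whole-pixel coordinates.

1908/679 > 7/5, so the 7:5 crop keeps the full height 679 and trims width to 679 × 7/5 = 950.60 px.
Left offset = (1908 − 950.60)/2 = 478.70 px; top offset = 0.
Lower-left is one-third across and two-thirds down within the crop:
x = 478.70 + 1 × 950.60/3 ≈ 796; y = 0.00 + 2 × 679.00/3 ≈ 453.

x = 796 px, y = 453 px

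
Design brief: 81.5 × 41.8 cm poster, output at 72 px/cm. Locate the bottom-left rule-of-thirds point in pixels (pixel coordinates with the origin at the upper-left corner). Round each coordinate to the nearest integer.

In pixels the canvas is 81.5 × 72 = 5868 wide and 41.8 × 72 = 3009.6 tall.
The bottom-left point is one-third across and two-thirds down:
x = 1 × 5868/3 ≈ 1956; y = 2 × 3009.6/3 ≈ 2006.

(1956, 2006)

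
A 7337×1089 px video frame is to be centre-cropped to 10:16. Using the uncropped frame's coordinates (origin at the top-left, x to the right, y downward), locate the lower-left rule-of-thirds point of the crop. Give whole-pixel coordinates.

(3555, 726)

7337/1089 > 10/16, so the 10:16 crop keeps the full height 1089 and trims width to 1089 × 10/16 = 680.62 px.
Left offset = (7337 − 680.62)/2 = 3328.19 px; top offset = 0.
Lower-left is one-third across and two-thirds down within the crop:
x = 3328.19 + 1 × 680.62/3 ≈ 3555; y = 0.00 + 2 × 1089.00/3 ≈ 726.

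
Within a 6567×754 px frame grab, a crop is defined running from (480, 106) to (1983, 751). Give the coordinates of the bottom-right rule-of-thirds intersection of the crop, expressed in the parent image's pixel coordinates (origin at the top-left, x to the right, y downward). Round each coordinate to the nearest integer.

x = 1482 px, y = 536 px

Crop width = 1983 − 480 = 1503 px; one third is 501.00 px.
Crop height = 751 − 106 = 645 px; one third is 215.00 px.
The bottom-right point is two-thirds across and two-thirds down within the crop:
x = 480 + 2 × 501.00 ≈ 1482; y = 106 + 2 × 215.00 ≈ 536.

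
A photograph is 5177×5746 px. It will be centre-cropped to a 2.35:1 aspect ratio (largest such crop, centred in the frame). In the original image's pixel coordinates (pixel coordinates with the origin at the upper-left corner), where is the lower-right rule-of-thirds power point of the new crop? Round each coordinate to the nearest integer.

(3451, 3240)

5177/5746 < 2.35/1, so the 2.35:1 crop keeps the full width 5177 and trims height to 5177 × 1/2.35 = 2202.98 px.
Top offset = (5746 − 2202.98)/2 = 1771.51 px; left offset = 0.
Lower-right is two-thirds across and two-thirds down within the crop:
x = 0.00 + 2 × 5177.00/3 ≈ 3451; y = 1771.51 + 2 × 2202.98/3 ≈ 3240.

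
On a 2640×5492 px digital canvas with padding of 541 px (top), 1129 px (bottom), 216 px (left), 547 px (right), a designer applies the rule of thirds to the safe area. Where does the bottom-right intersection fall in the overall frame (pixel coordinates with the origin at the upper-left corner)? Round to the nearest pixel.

Content width = 2640 − 216 − 547 = 1877 px; content height = 5492 − 541 − 1129 = 3822 px.
Bottom-right is two-thirds across and two-thirds down within the safe area.
x = 216 + 2 × 1877/3 = 216 + 1251.33 ≈ 1467
y = 541 + 2 × 3822/3 = 541 + 2548.00 ≈ 3089

(1467, 3089)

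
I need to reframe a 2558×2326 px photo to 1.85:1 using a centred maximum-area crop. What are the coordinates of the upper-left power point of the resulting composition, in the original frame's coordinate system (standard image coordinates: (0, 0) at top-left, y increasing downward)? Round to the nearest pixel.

2558/2326 < 1.85/1, so the 1.85:1 crop keeps the full width 2558 and trims height to 2558 × 1/1.85 = 1382.70 px.
Top offset = (2326 − 1382.70)/2 = 471.65 px; left offset = 0.
Upper-left is one-third across and one-third down within the crop:
x = 0.00 + 1 × 2558.00/3 ≈ 853; y = 471.65 + 1 × 1382.70/3 ≈ 933.

(853, 933)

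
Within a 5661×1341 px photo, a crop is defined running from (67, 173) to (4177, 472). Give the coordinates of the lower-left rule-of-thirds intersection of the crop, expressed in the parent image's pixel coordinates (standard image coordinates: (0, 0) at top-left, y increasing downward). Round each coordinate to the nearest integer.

x = 1437 px, y = 372 px

Crop width = 4177 − 67 = 4110 px; one third is 1370.00 px.
Crop height = 472 − 173 = 299 px; one third is 99.67 px.
The lower-left point is one-third across and two-thirds down within the crop:
x = 67 + 1 × 1370.00 ≈ 1437; y = 173 + 2 × 99.67 ≈ 372.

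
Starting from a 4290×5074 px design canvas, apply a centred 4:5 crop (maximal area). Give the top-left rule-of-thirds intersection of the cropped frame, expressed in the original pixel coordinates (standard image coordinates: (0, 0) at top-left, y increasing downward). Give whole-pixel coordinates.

x = 1468 px, y = 1691 px

4290/5074 > 4/5, so the 4:5 crop keeps the full height 5074 and trims width to 5074 × 4/5 = 4059.20 px.
Left offset = (4290 − 4059.20)/2 = 115.40 px; top offset = 0.
Top-left is one-third across and one-third down within the crop:
x = 115.40 + 1 × 4059.20/3 ≈ 1468; y = 0.00 + 1 × 5074.00/3 ≈ 1691.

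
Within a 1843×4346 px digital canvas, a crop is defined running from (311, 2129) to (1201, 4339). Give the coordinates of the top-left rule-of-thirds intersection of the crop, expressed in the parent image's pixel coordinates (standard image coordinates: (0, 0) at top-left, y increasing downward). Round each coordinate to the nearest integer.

Crop width = 1201 − 311 = 890 px; one third is 296.67 px.
Crop height = 4339 − 2129 = 2210 px; one third is 736.67 px.
The top-left point is one-third across and one-third down within the crop:
x = 311 + 1 × 296.67 ≈ 608; y = 2129 + 1 × 736.67 ≈ 2866.

(608, 2866)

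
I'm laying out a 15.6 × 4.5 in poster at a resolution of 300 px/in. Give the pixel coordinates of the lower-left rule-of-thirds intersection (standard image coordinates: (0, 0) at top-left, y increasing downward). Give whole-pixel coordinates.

x = 1560 px, y = 900 px

In pixels the canvas is 15.6 × 300 = 4680 wide and 4.5 × 300 = 1350 tall.
The lower-left point is one-third across and two-thirds down:
x = 1 × 4680/3 ≈ 1560; y = 2 × 1350/3 ≈ 900.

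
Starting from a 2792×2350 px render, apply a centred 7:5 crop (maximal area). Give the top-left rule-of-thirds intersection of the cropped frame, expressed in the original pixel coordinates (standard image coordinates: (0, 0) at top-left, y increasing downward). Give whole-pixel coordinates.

x = 931 px, y = 843 px

2792/2350 < 7/5, so the 7:5 crop keeps the full width 2792 and trims height to 2792 × 5/7 = 1994.29 px.
Top offset = (2350 − 1994.29)/2 = 177.86 px; left offset = 0.
Top-left is one-third across and one-third down within the crop:
x = 0.00 + 1 × 2792.00/3 ≈ 931; y = 177.86 + 1 × 1994.29/3 ≈ 843.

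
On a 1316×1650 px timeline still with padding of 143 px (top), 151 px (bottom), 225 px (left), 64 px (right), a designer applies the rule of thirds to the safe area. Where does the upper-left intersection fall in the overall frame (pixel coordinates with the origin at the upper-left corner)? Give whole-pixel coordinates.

(567, 595)

Content width = 1316 − 225 − 64 = 1027 px; content height = 1650 − 143 − 151 = 1356 px.
Upper-left is one-third across and one-third down within the safe area.
x = 225 + 1 × 1027/3 = 225 + 342.33 ≈ 567
y = 143 + 1 × 1356/3 = 143 + 452.00 ≈ 595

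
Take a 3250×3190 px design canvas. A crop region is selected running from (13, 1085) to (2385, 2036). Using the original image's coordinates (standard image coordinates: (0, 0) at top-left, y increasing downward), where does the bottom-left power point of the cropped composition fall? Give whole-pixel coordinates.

(804, 1719)

Crop width = 2385 − 13 = 2372 px; one third is 790.67 px.
Crop height = 2036 − 1085 = 951 px; one third is 317.00 px.
The bottom-left point is one-third across and two-thirds down within the crop:
x = 13 + 1 × 790.67 ≈ 804; y = 1085 + 2 × 317.00 ≈ 1719.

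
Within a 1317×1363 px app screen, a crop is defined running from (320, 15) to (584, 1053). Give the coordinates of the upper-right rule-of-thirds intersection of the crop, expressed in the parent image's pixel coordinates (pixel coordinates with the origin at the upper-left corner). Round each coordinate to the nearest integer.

Crop width = 584 − 320 = 264 px; one third is 88.00 px.
Crop height = 1053 − 15 = 1038 px; one third is 346.00 px.
The upper-right point is two-thirds across and one-third down within the crop:
x = 320 + 2 × 88.00 ≈ 496; y = 15 + 1 × 346.00 ≈ 361.

(496, 361)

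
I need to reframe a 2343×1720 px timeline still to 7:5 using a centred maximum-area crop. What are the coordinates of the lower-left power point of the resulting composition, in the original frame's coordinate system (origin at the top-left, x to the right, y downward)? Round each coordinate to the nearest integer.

2343/1720 < 7/5, so the 7:5 crop keeps the full width 2343 and trims height to 2343 × 5/7 = 1673.57 px.
Top offset = (1720 − 1673.57)/2 = 23.21 px; left offset = 0.
Lower-left is one-third across and two-thirds down within the crop:
x = 0.00 + 1 × 2343.00/3 ≈ 781; y = 23.21 + 2 × 1673.57/3 ≈ 1139.

(781, 1139)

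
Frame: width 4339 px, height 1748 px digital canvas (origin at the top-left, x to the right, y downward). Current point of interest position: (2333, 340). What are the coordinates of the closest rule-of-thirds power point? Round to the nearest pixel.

x = 2893 px, y = 583 px

Third lines: x ∈ {1446, 2893}, y ∈ {583, 1165}.
2333 is closer to x = 2893; 340 is closer to y = 583.
So the nearest intersection is the upper-right power point.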